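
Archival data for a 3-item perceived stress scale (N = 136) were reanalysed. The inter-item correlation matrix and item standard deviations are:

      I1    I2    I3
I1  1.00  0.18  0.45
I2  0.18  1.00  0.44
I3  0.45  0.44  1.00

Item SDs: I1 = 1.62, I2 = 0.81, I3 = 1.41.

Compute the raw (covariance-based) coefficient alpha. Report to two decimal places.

Σσ²ᵢ = 1.62² + 0.81² + 1.41² = 5.2686
Covariances σ_ij = r_ij · s_i · s_j:
  σ(I1,I2) = 0.18 × 1.62 × 0.81 = 0.2362
  σ(I1,I3) = 0.45 × 1.62 × 1.41 = 1.0279
  σ(I2,I3) = 0.44 × 0.81 × 1.41 = 0.5025
σ²_T = Σσ²ᵢ + 2·Σσ_ij = 5.2686 + 2 × 1.7666 = 8.8018
α = (3/2)·(1 − 5.2686/8.8018) = 0.60

coefficient alpha = 0.60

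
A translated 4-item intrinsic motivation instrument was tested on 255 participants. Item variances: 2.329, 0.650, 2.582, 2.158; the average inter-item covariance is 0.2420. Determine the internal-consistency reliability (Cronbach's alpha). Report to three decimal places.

α = 0.364

Σσ²ᵢ = 2.329 + 0.650 + 2.582 + 2.158 = 7.719
Sum of the 6 distinct covariances = 6 × 0.2420 = 1.4520
Var(T) = Σσ²ᵢ + 2·Σcov = 7.719 + 2 × 1.4520 = 10.6230
α = (4/3)·(1 − 7.719/10.6230) = 0.364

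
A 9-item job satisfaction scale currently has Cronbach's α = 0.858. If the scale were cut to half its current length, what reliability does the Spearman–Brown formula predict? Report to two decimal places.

Length factor m = 1/2
α' = m·α / (1 − (1−m)·α)
   = 1/2 × 0.858 / (1 − (1 − 1/2) × 0.858)
   = 0.4290 / 0.5710 = 0.75

predicted reliability = 0.75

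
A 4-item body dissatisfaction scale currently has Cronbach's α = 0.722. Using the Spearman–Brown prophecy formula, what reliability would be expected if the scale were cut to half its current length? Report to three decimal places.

predicted reliability = 0.565

Length factor m = 1/2
α' = m·α / (1 − (1−m)·α)
   = 1/2 × 0.722 / (1 − (1 − 1/2) × 0.722)
   = 0.3610 / 0.6390 = 0.565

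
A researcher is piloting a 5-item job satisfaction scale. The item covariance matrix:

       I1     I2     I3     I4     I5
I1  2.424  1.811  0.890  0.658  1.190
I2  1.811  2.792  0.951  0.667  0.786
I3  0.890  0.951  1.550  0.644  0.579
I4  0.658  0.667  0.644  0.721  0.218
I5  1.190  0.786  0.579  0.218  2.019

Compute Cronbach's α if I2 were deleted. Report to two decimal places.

Remaining items: I1, I3, I4, I5 (k = 4).
sum of item variances = 2.424 + 1.550 + 0.721 + 2.019 = 6.714
Var(T) = 6.714 + 2 × 4.179 = 15.072
α (item deleted) = (4/3)·(1 − 6.714/15.072) = 0.74

Cronbach's α = 0.74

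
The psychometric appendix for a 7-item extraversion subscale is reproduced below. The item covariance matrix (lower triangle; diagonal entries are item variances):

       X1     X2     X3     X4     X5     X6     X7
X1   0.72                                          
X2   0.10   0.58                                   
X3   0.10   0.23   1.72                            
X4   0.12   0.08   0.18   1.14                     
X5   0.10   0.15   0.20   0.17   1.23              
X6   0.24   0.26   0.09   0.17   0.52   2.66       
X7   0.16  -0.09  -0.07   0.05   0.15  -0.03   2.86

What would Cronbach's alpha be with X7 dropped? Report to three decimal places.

α = 0.483

Remaining items: X1, X2, X3, X4, X5, X6 (k = 6).
Σσ²ᵢ = 0.72 + 0.58 + 1.72 + 1.14 + 1.23 + 2.66 = 8.05
σ²_total = 8.05 + 2 × 2.71 = 13.47
α (item deleted) = (6/5)·(1 − 8.05/13.47) = 0.483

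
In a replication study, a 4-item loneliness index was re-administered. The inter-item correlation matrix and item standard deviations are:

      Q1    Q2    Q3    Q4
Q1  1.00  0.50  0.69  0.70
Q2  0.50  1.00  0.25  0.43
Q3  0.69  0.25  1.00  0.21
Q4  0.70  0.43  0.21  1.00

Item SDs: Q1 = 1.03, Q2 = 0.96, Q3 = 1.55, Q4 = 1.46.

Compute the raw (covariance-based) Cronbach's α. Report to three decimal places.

Σσ²ᵢ = 1.03² + 0.96² + 1.55² + 1.46² = 6.5166
Covariances σ_ij = r_ij · s_i · s_j:
  σ(Q1,Q2) = 0.50 × 1.03 × 0.96 = 0.4944
  σ(Q1,Q3) = 0.69 × 1.03 × 1.55 = 1.1016
  σ(Q1,Q4) = 0.70 × 1.03 × 1.46 = 1.0527
  σ(Q2,Q3) = 0.25 × 0.96 × 1.55 = 0.3720
  σ(Q2,Q4) = 0.43 × 0.96 × 1.46 = 0.6027
  σ(Q3,Q4) = 0.21 × 1.55 × 1.46 = 0.4752
σ²_T = Σσ²ᵢ + 2·Σσ_ij = 6.5166 + 2 × 4.0986 = 14.7138
α = (4/3)·(1 − 6.5166/14.7138) = 0.743

α = 0.743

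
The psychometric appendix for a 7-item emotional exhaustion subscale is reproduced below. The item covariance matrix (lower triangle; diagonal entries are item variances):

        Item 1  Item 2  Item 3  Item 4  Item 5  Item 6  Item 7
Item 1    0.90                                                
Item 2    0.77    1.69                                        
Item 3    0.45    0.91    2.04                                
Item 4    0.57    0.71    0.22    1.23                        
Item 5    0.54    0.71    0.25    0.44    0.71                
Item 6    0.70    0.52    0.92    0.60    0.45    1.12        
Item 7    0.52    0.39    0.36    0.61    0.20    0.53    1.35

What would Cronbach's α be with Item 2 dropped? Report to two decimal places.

Cronbach's α = 0.80

Remaining items: Item 1, Item 3, Item 4, Item 5, Item 6, Item 7 (k = 6).
sum of item variances = 0.90 + 2.04 + 1.23 + 0.71 + 1.12 + 1.35 = 7.35
total variance = 7.35 + 2 × 7.36 = 22.07
α (item deleted) = (6/5)·(1 − 7.35/22.07) = 0.80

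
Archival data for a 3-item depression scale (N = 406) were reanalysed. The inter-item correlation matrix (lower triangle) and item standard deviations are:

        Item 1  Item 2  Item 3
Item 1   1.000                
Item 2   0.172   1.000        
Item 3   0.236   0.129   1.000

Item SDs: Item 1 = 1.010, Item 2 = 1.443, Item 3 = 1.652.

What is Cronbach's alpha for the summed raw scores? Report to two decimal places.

Σσ²ᵢ = 1.010² + 1.443² + 1.652² = 5.8315
Covariances σ_ij = r_ij · s_i · s_j:
  σ(Item 1,Item 2) = 0.172 × 1.010 × 1.443 = 0.2507
  σ(Item 1,Item 3) = 0.236 × 1.010 × 1.652 = 0.3938
  σ(Item 2,Item 3) = 0.129 × 1.443 × 1.652 = 0.3075
σ²_T = Σσ²ᵢ + 2·Σσ_ij = 5.8315 + 2 × 0.9520 = 7.7355
α = (3/2)·(1 − 5.8315/7.7355) = 0.37

α = 0.37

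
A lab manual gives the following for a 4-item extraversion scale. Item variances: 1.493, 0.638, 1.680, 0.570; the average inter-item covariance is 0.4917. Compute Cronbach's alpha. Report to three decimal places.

Σσᵢ² = 1.493 + 0.638 + 1.680 + 0.570 = 4.381
Sum of the 6 distinct covariances = 6 × 0.4917 = 2.9502
Var(T) = Σσᵢ² + 2·Σcov = 4.381 + 2 × 2.9502 = 10.2814
α = (4/3)·(1 − 4.381/10.2814) = 0.765

Cronbach's alpha = 0.765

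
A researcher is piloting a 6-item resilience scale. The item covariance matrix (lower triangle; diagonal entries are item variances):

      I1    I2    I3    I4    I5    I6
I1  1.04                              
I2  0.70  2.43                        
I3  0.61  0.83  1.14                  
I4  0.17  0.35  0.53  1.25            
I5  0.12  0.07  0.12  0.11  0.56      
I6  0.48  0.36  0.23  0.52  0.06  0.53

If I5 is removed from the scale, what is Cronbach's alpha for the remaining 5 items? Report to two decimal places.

Remaining items: I1, I2, I3, I4, I6 (k = 5).
sum of item variances = 1.04 + 2.43 + 1.14 + 1.25 + 0.53 = 6.39
Var(T) = 6.39 + 2 × 4.78 = 15.95
α (item deleted) = (5/4)·(1 − 6.39/15.95) = 0.75

Cronbach's alpha = 0.75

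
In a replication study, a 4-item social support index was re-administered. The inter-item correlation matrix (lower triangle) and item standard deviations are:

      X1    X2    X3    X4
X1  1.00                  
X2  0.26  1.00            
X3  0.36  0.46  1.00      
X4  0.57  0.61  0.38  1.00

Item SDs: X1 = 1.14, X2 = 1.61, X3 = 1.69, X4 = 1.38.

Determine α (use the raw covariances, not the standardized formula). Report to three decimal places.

Σσ²ᵢ = 1.14² + 1.61² + 1.69² + 1.38² = 8.6522
Covariances σ_ij = r_ij · s_i · s_j:
  σ(X1,X2) = 0.26 × 1.14 × 1.61 = 0.4772
  σ(X1,X3) = 0.36 × 1.14 × 1.69 = 0.6936
  σ(X1,X4) = 0.57 × 1.14 × 1.38 = 0.8967
  σ(X2,X3) = 0.46 × 1.61 × 1.69 = 1.2516
  σ(X2,X4) = 0.61 × 1.61 × 1.38 = 1.3553
  σ(X3,X4) = 0.38 × 1.69 × 1.38 = 0.8862
σ²_T = Σσ²ᵢ + 2·Σσ_ij = 8.6522 + 2 × 5.5606 = 19.7734
α = (4/3)·(1 − 8.6522/19.7734) = 0.750

α = 0.750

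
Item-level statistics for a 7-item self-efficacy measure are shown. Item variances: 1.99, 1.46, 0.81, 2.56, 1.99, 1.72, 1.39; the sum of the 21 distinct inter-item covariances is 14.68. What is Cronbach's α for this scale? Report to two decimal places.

α = 0.83

Σσ²ᵢ = 1.99 + 1.46 + 0.81 + 2.56 + 1.99 + 1.72 + 1.39 = 11.92
Sum of distinct covariances = 14.68
σ²_T = Σσ²ᵢ + 2·Σcov = 11.92 + 2 × 14.68 = 41.28
α = (7/6)·(1 − 11.92/41.28) = 0.83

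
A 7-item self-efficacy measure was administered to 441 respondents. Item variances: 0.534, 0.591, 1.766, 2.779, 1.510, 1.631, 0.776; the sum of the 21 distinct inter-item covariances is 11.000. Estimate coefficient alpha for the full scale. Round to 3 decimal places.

Σσ²ᵢ = 0.534 + 0.591 + 1.766 + 2.779 + 1.510 + 1.631 + 0.776 = 9.587
Sum of distinct covariances = 11.000
σ²_total = Σσ²ᵢ + 2·Σcov = 9.587 + 2 × 11.000 = 31.587
α = (7/6)·(1 − 9.587/31.587) = 0.813

α = 0.813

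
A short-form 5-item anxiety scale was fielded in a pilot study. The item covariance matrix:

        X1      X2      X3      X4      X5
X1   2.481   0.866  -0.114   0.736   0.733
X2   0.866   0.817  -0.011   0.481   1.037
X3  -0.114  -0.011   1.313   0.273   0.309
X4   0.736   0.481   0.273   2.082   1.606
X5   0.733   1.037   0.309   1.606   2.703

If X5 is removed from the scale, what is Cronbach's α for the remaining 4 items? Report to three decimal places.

Cronbach's α = 0.533

Remaining items: X1, X2, X3, X4 (k = 4).
Σσᵢ² = 2.481 + 0.817 + 1.313 + 2.082 = 6.693
σ²_total = 6.693 + 2 × 2.231 = 11.155
α (item deleted) = (4/3)·(1 − 6.693/11.155) = 0.533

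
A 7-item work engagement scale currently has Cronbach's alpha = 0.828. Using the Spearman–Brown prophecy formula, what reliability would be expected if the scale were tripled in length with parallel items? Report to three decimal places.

predicted reliability = 0.935

Length factor m = 3
α' = m·α / (1 + (m−1)·α)
   = 3 × 0.828 / (1 + (3 − 1) × 0.828)
   = 2.4840 / 2.6560 = 0.935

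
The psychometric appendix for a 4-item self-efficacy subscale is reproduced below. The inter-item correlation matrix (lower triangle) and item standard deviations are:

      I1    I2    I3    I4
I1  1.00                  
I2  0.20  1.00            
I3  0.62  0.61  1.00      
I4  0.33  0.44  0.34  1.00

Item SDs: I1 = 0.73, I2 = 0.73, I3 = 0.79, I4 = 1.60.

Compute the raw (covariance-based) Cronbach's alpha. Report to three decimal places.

Σσ²ᵢ = 0.73² + 0.73² + 0.79² + 1.60² = 4.2499
Covariances σ_ij = r_ij · s_i · s_j:
  σ(I1,I2) = 0.20 × 0.73 × 0.73 = 0.1066
  σ(I1,I3) = 0.62 × 0.73 × 0.79 = 0.3576
  σ(I1,I4) = 0.33 × 0.73 × 1.60 = 0.3854
  σ(I2,I3) = 0.61 × 0.73 × 0.79 = 0.3518
  σ(I2,I4) = 0.44 × 0.73 × 1.60 = 0.5139
  σ(I3,I4) = 0.34 × 0.79 × 1.60 = 0.4298
σ²_T = Σσ²ᵢ + 2·Σσ_ij = 4.2499 + 2 × 2.1451 = 8.5401
α = (4/3)·(1 − 4.2499/8.5401) = 0.670

Cronbach's alpha = 0.670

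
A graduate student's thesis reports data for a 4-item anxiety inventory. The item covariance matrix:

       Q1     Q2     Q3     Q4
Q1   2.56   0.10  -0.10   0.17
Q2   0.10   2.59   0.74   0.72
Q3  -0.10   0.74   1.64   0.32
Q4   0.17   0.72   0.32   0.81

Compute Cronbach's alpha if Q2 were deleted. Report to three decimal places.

Remaining items: Q1, Q3, Q4 (k = 3).
Σσ²ᵢ = 2.56 + 1.64 + 0.81 = 5.01
σ²_T = 5.01 + 2 × 0.39 = 5.79
α (item deleted) = (3/2)·(1 − 5.01/5.79) = 0.202

Cronbach's alpha = 0.202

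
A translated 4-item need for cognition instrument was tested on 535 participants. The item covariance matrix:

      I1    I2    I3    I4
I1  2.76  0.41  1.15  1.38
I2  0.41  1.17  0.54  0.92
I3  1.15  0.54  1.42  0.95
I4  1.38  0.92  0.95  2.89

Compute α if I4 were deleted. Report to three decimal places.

Remaining items: I1, I2, I3 (k = 3).
Σσ²ᵢ = 2.76 + 1.17 + 1.42 = 5.35
total variance = 5.35 + 2 × 2.10 = 9.55
α (item deleted) = (3/2)·(1 − 5.35/9.55) = 0.660

α = 0.660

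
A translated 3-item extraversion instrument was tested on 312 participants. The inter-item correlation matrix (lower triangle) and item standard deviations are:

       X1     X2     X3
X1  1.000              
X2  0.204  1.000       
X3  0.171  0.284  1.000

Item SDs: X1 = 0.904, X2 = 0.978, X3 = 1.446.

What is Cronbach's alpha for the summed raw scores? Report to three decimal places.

α = 0.441

Σσ²ᵢ = 0.904² + 0.978² + 1.446² = 3.8646
Covariances σ_ij = r_ij · s_i · s_j:
  σ(X1,X2) = 0.204 × 0.904 × 0.978 = 0.1804
  σ(X1,X3) = 0.171 × 0.904 × 1.446 = 0.2235
  σ(X2,X3) = 0.284 × 0.978 × 1.446 = 0.4016
σ²_T = Σσ²ᵢ + 2·Σσ_ij = 3.8646 + 2 × 0.8055 = 5.4756
α = (3/2)·(1 − 3.8646/5.4756) = 0.441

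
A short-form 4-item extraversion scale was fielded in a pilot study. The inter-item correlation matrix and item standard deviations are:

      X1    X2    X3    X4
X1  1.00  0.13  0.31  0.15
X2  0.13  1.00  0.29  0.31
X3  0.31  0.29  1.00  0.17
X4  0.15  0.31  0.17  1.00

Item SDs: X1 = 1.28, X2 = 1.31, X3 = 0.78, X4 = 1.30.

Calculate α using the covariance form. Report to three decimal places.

α = 0.514

Σσ²ᵢ = 1.28² + 1.31² + 0.78² + 1.30² = 5.6529
Covariances σ_ij = r_ij · s_i · s_j:
  σ(X1,X2) = 0.13 × 1.28 × 1.31 = 0.2180
  σ(X1,X3) = 0.31 × 1.28 × 0.78 = 0.3095
  σ(X1,X4) = 0.15 × 1.28 × 1.30 = 0.2496
  σ(X2,X3) = 0.29 × 1.31 × 0.78 = 0.2963
  σ(X2,X4) = 0.31 × 1.31 × 1.30 = 0.5279
  σ(X3,X4) = 0.17 × 0.78 × 1.30 = 0.1724
σ²_T = Σσ²ᵢ + 2·Σσ_ij = 5.6529 + 2 × 1.7737 = 9.2003
α = (4/3)·(1 − 5.6529/9.2003) = 0.514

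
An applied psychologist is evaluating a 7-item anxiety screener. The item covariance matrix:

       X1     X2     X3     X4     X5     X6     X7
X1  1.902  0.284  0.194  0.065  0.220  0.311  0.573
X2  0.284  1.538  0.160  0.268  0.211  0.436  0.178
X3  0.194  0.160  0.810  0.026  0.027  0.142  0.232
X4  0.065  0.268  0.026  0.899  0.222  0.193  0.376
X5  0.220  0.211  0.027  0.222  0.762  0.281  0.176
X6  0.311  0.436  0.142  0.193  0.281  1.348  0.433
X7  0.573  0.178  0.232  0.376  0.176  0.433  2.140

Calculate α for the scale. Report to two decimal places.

α = 0.60

ΣVar(i) = 1.902 + 1.538 + 0.810 + 0.899 + 0.762 + 1.348 + 2.140 = 9.399
Sum of the distinct covariances = 5.008
σ²_total = 9.399 + 2 × 5.008 = 19.415
α = (k/(k−1))·(1 − ΣVar(i)/σ²_total) = (7/6)·(1 − 9.399/19.415) = 0.60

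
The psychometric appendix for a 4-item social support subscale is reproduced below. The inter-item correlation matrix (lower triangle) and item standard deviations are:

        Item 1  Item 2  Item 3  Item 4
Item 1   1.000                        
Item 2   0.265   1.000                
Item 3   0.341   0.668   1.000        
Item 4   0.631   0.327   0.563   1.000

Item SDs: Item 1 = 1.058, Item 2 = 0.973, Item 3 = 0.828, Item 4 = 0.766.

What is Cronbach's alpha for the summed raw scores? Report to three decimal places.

Cronbach's alpha = 0.761

Σσ²ᵢ = 1.058² + 0.973² + 0.828² + 0.766² = 3.3384
Covariances σ_ij = r_ij · s_i · s_j:
  σ(Item 1,Item 2) = 0.265 × 1.058 × 0.973 = 0.2728
  σ(Item 1,Item 3) = 0.341 × 1.058 × 0.828 = 0.2987
  σ(Item 1,Item 4) = 0.631 × 1.058 × 0.766 = 0.5114
  σ(Item 2,Item 3) = 0.668 × 0.973 × 0.828 = 0.5382
  σ(Item 2,Item 4) = 0.327 × 0.973 × 0.766 = 0.2437
  σ(Item 3,Item 4) = 0.563 × 0.828 × 0.766 = 0.3571
σ²_T = Σσ²ᵢ + 2·Σσ_ij = 3.3384 + 2 × 2.2219 = 7.7822
α = (4/3)·(1 − 3.3384/7.7822) = 0.761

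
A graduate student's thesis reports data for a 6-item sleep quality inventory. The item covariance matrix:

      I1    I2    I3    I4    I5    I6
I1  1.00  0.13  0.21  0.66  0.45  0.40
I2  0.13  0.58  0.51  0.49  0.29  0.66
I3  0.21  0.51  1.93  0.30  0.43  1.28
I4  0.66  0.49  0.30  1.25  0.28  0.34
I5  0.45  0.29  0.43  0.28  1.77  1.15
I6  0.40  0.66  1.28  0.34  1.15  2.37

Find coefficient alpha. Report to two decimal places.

ΣVar(i) = 1.00 + 0.58 + 1.93 + 1.25 + 1.77 + 2.37 = 8.90
Σ_{i<j} σ_ij = 7.58
total variance = 8.90 + 2 × 7.58 = 24.06
α = (k/(k−1))·(1 − ΣVar(i)/total variance) = (6/5)·(1 − 8.90/24.06) = 0.76

coefficient alpha = 0.76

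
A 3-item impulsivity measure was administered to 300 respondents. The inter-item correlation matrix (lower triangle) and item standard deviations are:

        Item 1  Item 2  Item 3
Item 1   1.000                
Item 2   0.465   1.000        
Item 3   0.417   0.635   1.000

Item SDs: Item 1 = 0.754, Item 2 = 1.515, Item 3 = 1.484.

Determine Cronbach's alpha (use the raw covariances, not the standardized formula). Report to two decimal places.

Σσ²ᵢ = 0.754² + 1.515² + 1.484² = 5.0660
Covariances σ_ij = r_ij · s_i · s_j:
  σ(Item 1,Item 2) = 0.465 × 0.754 × 1.515 = 0.5312
  σ(Item 1,Item 3) = 0.417 × 0.754 × 1.484 = 0.4666
  σ(Item 2,Item 3) = 0.635 × 1.515 × 1.484 = 1.4276
σ²_T = Σσ²ᵢ + 2·Σσ_ij = 5.0660 + 2 × 2.4254 = 9.9168
α = (3/2)·(1 − 5.0660/9.9168) = 0.73

α = 0.73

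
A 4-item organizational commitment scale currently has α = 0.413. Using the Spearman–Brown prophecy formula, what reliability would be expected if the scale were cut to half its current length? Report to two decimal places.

Length factor m = 1/2
α' = m·α / (1 − (1−m)·α)
   = 1/2 × 0.413 / (1 − (1 − 1/2) × 0.413)
   = 0.2065 / 0.7935 = 0.26

predicted reliability = 0.26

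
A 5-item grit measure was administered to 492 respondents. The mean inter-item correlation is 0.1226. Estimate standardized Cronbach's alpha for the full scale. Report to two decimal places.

Standardized α = k·r̄ / (1 + (k−1)·r̄) = 5 × 0.1226 / (1 + 4 × 0.1226)
  = 0.6130 / 1.4904 = 0.41

α = 0.41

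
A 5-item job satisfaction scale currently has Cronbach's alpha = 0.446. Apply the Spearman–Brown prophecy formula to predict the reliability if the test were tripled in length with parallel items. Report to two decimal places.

predicted reliability = 0.71

Length factor m = 3
α' = m·α / (1 + (m−1)·α)
   = 3 × 0.446 / (1 + (3 − 1) × 0.446)
   = 1.3380 / 1.8920 = 0.71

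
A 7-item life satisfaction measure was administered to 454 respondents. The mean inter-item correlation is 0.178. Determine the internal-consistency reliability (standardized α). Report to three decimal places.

standardized α = 0.603

Standardized α = k·r̄ / (1 + (k−1)·r̄) = 7 × 0.178 / (1 + 6 × 0.178)
  = 1.2460 / 2.0680 = 0.603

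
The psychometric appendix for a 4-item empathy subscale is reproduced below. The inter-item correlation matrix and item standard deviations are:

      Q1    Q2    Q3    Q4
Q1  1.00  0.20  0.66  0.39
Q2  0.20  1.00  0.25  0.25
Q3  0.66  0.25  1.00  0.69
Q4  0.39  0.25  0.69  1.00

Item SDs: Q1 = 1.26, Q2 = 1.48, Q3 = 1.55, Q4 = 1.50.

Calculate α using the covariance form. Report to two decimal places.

α = 0.73

Σσ²ᵢ = 1.26² + 1.48² + 1.55² + 1.50² = 8.4305
Covariances σ_ij = r_ij · s_i · s_j:
  σ(Q1,Q2) = 0.20 × 1.26 × 1.48 = 0.3730
  σ(Q1,Q3) = 0.66 × 1.26 × 1.55 = 1.2890
  σ(Q1,Q4) = 0.39 × 1.26 × 1.50 = 0.7371
  σ(Q2,Q3) = 0.25 × 1.48 × 1.55 = 0.5735
  σ(Q2,Q4) = 0.25 × 1.48 × 1.50 = 0.5550
  σ(Q3,Q4) = 0.69 × 1.55 × 1.50 = 1.6042
σ²_T = Σσ²ᵢ + 2·Σσ_ij = 8.4305 + 2 × 5.1318 = 18.6941
α = (4/3)·(1 − 8.4305/18.6941) = 0.73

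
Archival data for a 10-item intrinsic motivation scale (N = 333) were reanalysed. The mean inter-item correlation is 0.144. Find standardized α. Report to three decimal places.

standardized α = 0.627

Standardized α = k·r̄ / (1 + (k−1)·r̄) = 10 × 0.144 / (1 + 9 × 0.144)
  = 1.4400 / 2.2960 = 0.627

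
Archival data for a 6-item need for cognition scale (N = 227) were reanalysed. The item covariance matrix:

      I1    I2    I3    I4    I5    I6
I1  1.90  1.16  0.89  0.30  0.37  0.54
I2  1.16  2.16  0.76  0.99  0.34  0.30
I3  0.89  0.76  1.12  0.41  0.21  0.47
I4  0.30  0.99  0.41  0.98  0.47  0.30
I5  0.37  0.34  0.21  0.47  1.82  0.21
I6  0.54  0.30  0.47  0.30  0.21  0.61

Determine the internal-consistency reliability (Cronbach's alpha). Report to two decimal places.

ΣVar(i) = 1.90 + 2.16 + 1.12 + 0.98 + 1.82 + 0.61 = 8.59
Sum of the distinct covariances = 7.72
σ²_total = 8.59 + 2 × 7.72 = 24.03
α = (k/(k−1))·(1 − ΣVar(i)/σ²_total) = (6/5)·(1 − 8.59/24.03) = 0.77

α = 0.77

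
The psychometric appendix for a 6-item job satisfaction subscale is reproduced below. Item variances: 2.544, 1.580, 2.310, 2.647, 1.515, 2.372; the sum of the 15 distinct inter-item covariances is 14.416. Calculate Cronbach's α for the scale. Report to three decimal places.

sum of item variances = 2.544 + 1.580 + 2.310 + 2.647 + 1.515 + 2.372 = 12.968
Sum of distinct covariances = 14.416
total variance = sum of item variances + 2·Σcov = 12.968 + 2 × 14.416 = 41.800
α = (6/5)·(1 − 12.968/41.800) = 0.828

α = 0.828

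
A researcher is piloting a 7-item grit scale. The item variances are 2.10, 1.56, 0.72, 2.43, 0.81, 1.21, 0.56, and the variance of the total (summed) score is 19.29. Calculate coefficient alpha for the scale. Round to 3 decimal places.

α = 0.599

Σσ²ᵢ = 2.10 + 1.56 + 0.72 + 2.43 + 0.81 + 1.21 + 0.56 = 9.39
α = (k/(k−1))·(1 − Σσ²ᵢ/σ²_T) = (7/6)·(1 − 9.39/19.29) = 0.599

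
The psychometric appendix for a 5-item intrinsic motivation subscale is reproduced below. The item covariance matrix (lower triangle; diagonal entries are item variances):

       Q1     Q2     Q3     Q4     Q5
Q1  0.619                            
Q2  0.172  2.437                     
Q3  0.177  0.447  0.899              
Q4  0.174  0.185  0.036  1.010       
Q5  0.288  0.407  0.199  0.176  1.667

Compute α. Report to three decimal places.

α = 0.507

ΣVar(i) = 0.619 + 2.437 + 0.899 + 1.010 + 1.667 = 6.632
Sum of off-diagonal covariances = 2.261
Var(T) = 6.632 + 2 × 2.261 = 11.154
α = (k/(k−1))·(1 − ΣVar(i)/Var(T)) = (5/4)·(1 − 6.632/11.154) = 0.507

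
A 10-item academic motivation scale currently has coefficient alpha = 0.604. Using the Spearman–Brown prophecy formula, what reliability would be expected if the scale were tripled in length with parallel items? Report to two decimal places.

predicted reliability = 0.82

Length factor m = 3
α' = m·α / (1 + (m−1)·α)
   = 3 × 0.604 / (1 + (3 − 1) × 0.604)
   = 1.8120 / 2.2080 = 0.82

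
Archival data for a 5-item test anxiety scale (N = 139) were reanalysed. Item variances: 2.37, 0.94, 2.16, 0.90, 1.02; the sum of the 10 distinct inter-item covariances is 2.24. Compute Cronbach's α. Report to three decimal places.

ΣVar(i) = 2.37 + 0.94 + 2.16 + 0.90 + 1.02 = 7.39
Sum of distinct covariances = 2.24
Var(T) = ΣVar(i) + 2·Σcov = 7.39 + 2 × 2.24 = 11.87
α = (5/4)·(1 − 7.39/11.87) = 0.472

α = 0.472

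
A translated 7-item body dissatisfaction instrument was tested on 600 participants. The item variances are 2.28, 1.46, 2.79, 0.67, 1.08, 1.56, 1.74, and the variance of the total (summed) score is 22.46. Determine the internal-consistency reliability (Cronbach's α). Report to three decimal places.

ΣVar(i) = 2.28 + 1.46 + 2.79 + 0.67 + 1.08 + 1.56 + 1.74 = 11.58
α = (k/(k−1))·(1 − ΣVar(i)/σ²_T) = (7/6)·(1 − 11.58/22.46) = 0.565

α = 0.565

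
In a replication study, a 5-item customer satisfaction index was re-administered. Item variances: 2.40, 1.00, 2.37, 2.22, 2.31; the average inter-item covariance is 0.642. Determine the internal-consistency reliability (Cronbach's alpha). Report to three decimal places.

Cronbach's alpha = 0.694

Σσᵢ² = 2.40 + 1.00 + 2.37 + 2.22 + 2.31 = 10.30
Sum of the 10 distinct covariances = 10 × 0.642 = 6.420
σ²_total = Σσᵢ² + 2·Σcov = 10.30 + 2 × 6.420 = 23.140
α = (5/4)·(1 − 10.30/23.140) = 0.694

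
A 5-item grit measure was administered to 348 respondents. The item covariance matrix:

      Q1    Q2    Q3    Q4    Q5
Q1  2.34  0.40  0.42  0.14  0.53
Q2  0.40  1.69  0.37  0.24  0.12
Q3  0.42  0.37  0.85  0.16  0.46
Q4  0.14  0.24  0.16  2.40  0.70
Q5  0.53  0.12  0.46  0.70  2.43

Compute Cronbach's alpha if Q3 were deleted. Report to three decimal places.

Remaining items: Q1, Q2, Q4, Q5 (k = 4).
Σσ²ᵢ = 2.34 + 1.69 + 2.40 + 2.43 = 8.86
Var(T) = 8.86 + 2 × 2.13 = 13.12
α (item deleted) = (4/3)·(1 − 8.86/13.12) = 0.433

α = 0.433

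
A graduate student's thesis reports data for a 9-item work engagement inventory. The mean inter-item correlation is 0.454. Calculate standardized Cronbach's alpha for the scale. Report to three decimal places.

Standardized α = k·r̄ / (1 + (k−1)·r̄) = 9 × 0.454 / (1 + 8 × 0.454)
  = 4.0860 / 4.6320 = 0.882

α = 0.882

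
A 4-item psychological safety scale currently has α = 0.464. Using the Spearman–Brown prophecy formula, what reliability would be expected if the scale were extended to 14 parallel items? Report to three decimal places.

Length factor m = 14/4 = 3.5000
α' = m·α / (1 + (m−1)·α)
   = 14/4 × 0.464 / (1 + (14/4 − 1) × 0.464)
   = 1.6240 / 2.1600 = 0.752

predicted reliability = 0.752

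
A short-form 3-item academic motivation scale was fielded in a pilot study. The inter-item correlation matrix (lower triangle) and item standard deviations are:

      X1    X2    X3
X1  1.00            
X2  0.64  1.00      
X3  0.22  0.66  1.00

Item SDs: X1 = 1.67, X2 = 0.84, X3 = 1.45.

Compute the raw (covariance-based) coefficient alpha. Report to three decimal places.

Σσ²ᵢ = 1.67² + 0.84² + 1.45² = 5.5970
Covariances σ_ij = r_ij · s_i · s_j:
  σ(X1,X2) = 0.64 × 1.67 × 0.84 = 0.8978
  σ(X1,X3) = 0.22 × 1.67 × 1.45 = 0.5327
  σ(X2,X3) = 0.66 × 0.84 × 1.45 = 0.8039
σ²_T = Σσ²ᵢ + 2·Σσ_ij = 5.5970 + 2 × 2.2344 = 10.0658
α = (3/2)·(1 − 5.5970/10.0658) = 0.666

coefficient alpha = 0.666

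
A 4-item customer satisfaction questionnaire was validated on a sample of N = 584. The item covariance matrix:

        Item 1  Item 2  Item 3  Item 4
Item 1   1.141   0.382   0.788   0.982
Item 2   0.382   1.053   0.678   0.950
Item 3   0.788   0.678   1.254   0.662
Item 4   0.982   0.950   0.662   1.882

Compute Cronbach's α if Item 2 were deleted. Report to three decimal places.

Cronbach's α = 0.798

Remaining items: Item 1, Item 3, Item 4 (k = 3).
Σσ²ᵢ = 1.141 + 1.254 + 1.882 = 4.277
Var(T) = 4.277 + 2 × 2.432 = 9.141
α (item deleted) = (3/2)·(1 − 4.277/9.141) = 0.798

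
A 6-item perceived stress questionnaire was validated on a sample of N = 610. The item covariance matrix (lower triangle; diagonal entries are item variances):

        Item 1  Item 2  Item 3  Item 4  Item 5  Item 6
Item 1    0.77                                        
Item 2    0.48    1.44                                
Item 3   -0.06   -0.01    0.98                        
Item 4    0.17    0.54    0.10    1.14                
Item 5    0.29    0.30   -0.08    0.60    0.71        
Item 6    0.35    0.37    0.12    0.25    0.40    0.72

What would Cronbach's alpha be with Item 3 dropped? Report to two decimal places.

Remaining items: Item 1, Item 2, Item 4, Item 5, Item 6 (k = 5).
Σσᵢ² = 0.77 + 1.44 + 1.14 + 0.71 + 0.72 = 4.78
Var(T) = 4.78 + 2 × 3.75 = 12.28
α (item deleted) = (5/4)·(1 − 4.78/12.28) = 0.76

Cronbach's alpha = 0.76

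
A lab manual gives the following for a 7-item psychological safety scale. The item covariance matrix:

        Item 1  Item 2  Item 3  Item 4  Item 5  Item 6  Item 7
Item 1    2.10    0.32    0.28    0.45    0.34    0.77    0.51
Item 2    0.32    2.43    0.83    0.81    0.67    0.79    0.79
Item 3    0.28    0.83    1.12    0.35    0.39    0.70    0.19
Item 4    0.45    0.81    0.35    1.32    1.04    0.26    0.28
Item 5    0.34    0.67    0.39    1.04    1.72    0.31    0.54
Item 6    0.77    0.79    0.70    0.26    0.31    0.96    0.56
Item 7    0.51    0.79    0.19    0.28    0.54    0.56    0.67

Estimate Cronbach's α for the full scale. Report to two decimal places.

Σσᵢ² = 2.10 + 2.43 + 1.12 + 1.32 + 1.72 + 0.96 + 0.67 = 10.32
Sum of off-diagonal covariances = 11.18
total variance = 10.32 + 2 × 11.18 = 32.68
α = (k/(k−1))·(1 − Σσᵢ²/total variance) = (7/6)·(1 − 10.32/32.68) = 0.80

α = 0.80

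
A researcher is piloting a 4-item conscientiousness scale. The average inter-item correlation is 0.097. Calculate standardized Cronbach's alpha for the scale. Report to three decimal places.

Standardized α = k·r̄ / (1 + (k−1)·r̄) = 4 × 0.097 / (1 + 3 × 0.097)
  = 0.3880 / 1.2910 = 0.301

standardized Cronbach's alpha = 0.301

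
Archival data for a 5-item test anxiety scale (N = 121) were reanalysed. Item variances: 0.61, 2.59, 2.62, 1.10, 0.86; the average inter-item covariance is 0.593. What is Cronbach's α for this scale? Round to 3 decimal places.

Σσ²ᵢ = 0.61 + 2.59 + 2.62 + 1.10 + 0.86 = 7.78
Sum of the 10 distinct covariances = 10 × 0.593 = 5.930
σ²_total = Σσ²ᵢ + 2·Σcov = 7.78 + 2 × 5.930 = 19.640
α = (5/4)·(1 − 7.78/19.640) = 0.755

Cronbach's α = 0.755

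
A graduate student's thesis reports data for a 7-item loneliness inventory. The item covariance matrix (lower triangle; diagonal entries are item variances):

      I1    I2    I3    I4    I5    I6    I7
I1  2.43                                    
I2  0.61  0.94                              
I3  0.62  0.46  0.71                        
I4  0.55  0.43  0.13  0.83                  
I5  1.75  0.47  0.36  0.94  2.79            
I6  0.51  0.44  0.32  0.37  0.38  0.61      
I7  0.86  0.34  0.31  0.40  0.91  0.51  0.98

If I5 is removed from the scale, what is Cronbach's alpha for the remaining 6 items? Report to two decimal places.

Remaining items: I1, I2, I3, I4, I6, I7 (k = 6).
Σσᵢ² = 2.43 + 0.94 + 0.71 + 0.83 + 0.61 + 0.98 = 6.50
σ²_total = 6.50 + 2 × 6.86 = 20.22
α (item deleted) = (6/5)·(1 − 6.50/20.22) = 0.81

Cronbach's alpha = 0.81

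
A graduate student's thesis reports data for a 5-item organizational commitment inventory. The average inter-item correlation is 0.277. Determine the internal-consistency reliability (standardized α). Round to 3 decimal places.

Standardized α = k·r̄ / (1 + (k−1)·r̄) = 5 × 0.277 / (1 + 4 × 0.277)
  = 1.3850 / 2.1080 = 0.657

standardized α = 0.657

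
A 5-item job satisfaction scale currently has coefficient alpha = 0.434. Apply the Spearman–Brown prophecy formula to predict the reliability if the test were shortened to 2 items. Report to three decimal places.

predicted reliability = 0.235

Length factor m = 2/5 = 0.4000
α' = m·α / (1 − (1−m)·α)
   = 2/5 × 0.434 / (1 − (1 − 2/5) × 0.434)
   = 0.1736 / 0.7396 = 0.235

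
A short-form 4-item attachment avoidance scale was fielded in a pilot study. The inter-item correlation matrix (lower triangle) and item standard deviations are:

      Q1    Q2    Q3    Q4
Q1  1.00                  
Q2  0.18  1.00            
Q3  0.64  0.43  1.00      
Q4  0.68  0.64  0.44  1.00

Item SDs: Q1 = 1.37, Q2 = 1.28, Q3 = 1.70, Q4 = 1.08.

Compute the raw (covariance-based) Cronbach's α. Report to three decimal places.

Σσ²ᵢ = 1.37² + 1.28² + 1.70² + 1.08² = 7.5717
Covariances σ_ij = r_ij · s_i · s_j:
  σ(Q1,Q2) = 0.18 × 1.37 × 1.28 = 0.3156
  σ(Q1,Q3) = 0.64 × 1.37 × 1.70 = 1.4906
  σ(Q1,Q4) = 0.68 × 1.37 × 1.08 = 1.0061
  σ(Q2,Q3) = 0.43 × 1.28 × 1.70 = 0.9357
  σ(Q2,Q4) = 0.64 × 1.28 × 1.08 = 0.8847
  σ(Q3,Q4) = 0.44 × 1.70 × 1.08 = 0.8078
σ²_T = Σσ²ᵢ + 2·Σσ_ij = 7.5717 + 2 × 5.4405 = 18.4527
α = (4/3)·(1 − 7.5717/18.4527) = 0.786

Cronbach's α = 0.786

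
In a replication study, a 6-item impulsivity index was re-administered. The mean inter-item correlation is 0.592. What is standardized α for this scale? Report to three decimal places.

Standardized α = k·r̄ / (1 + (k−1)·r̄) = 6 × 0.592 / (1 + 5 × 0.592)
  = 3.5520 / 3.9600 = 0.897

standardized α = 0.897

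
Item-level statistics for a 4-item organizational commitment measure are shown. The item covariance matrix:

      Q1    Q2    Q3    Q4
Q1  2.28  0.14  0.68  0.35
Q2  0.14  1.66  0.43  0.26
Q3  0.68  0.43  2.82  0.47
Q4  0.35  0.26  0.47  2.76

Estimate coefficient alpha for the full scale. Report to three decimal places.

Σσᵢ² = 2.28 + 1.66 + 2.82 + 2.76 = 9.52
Sum of the distinct covariances = 2.33
σ²_total = 9.52 + 2 × 2.33 = 14.18
α = (k/(k−1))·(1 − Σσᵢ²/σ²_total) = (4/3)·(1 − 9.52/14.18) = 0.438

coefficient alpha = 0.438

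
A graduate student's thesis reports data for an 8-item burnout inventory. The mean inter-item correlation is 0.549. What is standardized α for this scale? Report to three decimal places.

Standardized α = k·r̄ / (1 + (k−1)·r̄) = 8 × 0.549 / (1 + 7 × 0.549)
  = 4.3920 / 4.8430 = 0.907

α = 0.907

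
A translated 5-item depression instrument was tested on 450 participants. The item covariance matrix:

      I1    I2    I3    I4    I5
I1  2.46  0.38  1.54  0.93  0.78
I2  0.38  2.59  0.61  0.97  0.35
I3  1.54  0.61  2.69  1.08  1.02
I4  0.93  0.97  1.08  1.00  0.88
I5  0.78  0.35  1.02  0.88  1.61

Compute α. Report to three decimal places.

α = 0.778

Σσᵢ² = 2.46 + 2.59 + 2.69 + 1.00 + 1.61 = 10.35
Σ_{i<j} σ_ij = 8.54
total variance = 10.35 + 2 × 8.54 = 27.43
α = (k/(k−1))·(1 − Σσᵢ²/total variance) = (5/4)·(1 − 10.35/27.43) = 0.778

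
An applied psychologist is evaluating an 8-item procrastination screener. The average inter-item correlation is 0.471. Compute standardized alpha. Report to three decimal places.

Standardized α = k·r̄ / (1 + (k−1)·r̄) = 8 × 0.471 / (1 + 7 × 0.471)
  = 3.7680 / 4.2970 = 0.877

standardized alpha = 0.877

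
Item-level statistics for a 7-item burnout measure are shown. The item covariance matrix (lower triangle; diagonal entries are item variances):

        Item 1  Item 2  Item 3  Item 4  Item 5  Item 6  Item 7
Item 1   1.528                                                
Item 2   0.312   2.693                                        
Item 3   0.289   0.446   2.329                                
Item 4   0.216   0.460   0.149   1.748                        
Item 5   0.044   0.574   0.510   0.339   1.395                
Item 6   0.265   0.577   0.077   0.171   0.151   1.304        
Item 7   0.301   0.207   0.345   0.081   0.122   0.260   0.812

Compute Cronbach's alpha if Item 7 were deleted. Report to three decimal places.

Remaining items: Item 1, Item 2, Item 3, Item 4, Item 5, Item 6 (k = 6).
Σσ²ᵢ = 1.528 + 2.693 + 2.329 + 1.748 + 1.395 + 1.304 = 10.997
Var(T) = 10.997 + 2 × 4.580 = 20.157
α (item deleted) = (6/5)·(1 − 10.997/20.157) = 0.545

Cronbach's alpha = 0.545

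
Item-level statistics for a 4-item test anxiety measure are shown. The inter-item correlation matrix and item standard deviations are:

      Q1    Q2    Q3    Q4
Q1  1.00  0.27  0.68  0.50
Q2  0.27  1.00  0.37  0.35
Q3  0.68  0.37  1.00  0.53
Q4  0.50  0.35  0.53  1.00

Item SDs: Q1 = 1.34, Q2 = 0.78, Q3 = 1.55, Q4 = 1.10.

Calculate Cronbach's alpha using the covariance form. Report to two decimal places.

Cronbach's alpha = 0.77

Σσ²ᵢ = 1.34² + 0.78² + 1.55² + 1.10² = 6.0165
Covariances σ_ij = r_ij · s_i · s_j:
  σ(Q1,Q2) = 0.27 × 1.34 × 0.78 = 0.2822
  σ(Q1,Q3) = 0.68 × 1.34 × 1.55 = 1.4124
  σ(Q1,Q4) = 0.50 × 1.34 × 1.10 = 0.7370
  σ(Q2,Q3) = 0.37 × 0.78 × 1.55 = 0.4473
  σ(Q2,Q4) = 0.35 × 0.78 × 1.10 = 0.3003
  σ(Q3,Q4) = 0.53 × 1.55 × 1.10 = 0.9037
σ²_T = Σσ²ᵢ + 2·Σσ_ij = 6.0165 + 2 × 4.0829 = 14.1823
α = (4/3)·(1 − 6.0165/14.1823) = 0.77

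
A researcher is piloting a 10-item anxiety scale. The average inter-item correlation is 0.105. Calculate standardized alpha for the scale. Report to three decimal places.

α = 0.540

Standardized α = k·r̄ / (1 + (k−1)·r̄) = 10 × 0.105 / (1 + 9 × 0.105)
  = 1.0500 / 1.9450 = 0.540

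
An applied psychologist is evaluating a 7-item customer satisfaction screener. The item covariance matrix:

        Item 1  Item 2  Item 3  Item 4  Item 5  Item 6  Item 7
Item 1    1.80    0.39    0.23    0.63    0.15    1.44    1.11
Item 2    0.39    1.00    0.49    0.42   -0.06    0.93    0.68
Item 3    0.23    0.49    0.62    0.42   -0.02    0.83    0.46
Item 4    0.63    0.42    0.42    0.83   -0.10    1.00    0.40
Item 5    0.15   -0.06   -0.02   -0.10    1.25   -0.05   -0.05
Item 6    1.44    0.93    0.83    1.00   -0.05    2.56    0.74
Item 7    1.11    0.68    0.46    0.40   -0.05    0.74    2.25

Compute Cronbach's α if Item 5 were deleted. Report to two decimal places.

α = 0.83

Remaining items: Item 1, Item 2, Item 3, Item 4, Item 6, Item 7 (k = 6).
Σσ²ᵢ = 1.80 + 1.00 + 0.62 + 0.83 + 2.56 + 2.25 = 9.06
total variance = 9.06 + 2 × 10.17 = 29.40
α (item deleted) = (6/5)·(1 − 9.06/29.40) = 0.83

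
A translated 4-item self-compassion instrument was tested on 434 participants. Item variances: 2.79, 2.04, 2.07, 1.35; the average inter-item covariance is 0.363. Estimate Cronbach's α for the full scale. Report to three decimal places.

Cronbach's α = 0.461

ΣVar(i) = 2.79 + 2.04 + 2.07 + 1.35 = 8.25
Sum of the 6 distinct covariances = 6 × 0.363 = 2.178
σ²_T = ΣVar(i) + 2·Σcov = 8.25 + 2 × 2.178 = 12.606
α = (4/3)·(1 − 8.25/12.606) = 0.461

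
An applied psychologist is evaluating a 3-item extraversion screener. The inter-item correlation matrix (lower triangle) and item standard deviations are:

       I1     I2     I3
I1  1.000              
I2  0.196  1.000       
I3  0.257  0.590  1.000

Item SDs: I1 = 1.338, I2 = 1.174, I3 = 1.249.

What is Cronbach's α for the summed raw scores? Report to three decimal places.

α = 0.606

Σσ²ᵢ = 1.338² + 1.174² + 1.249² = 4.7285
Covariances σ_ij = r_ij · s_i · s_j:
  σ(I1,I2) = 0.196 × 1.338 × 1.174 = 0.3079
  σ(I1,I3) = 0.257 × 1.338 × 1.249 = 0.4295
  σ(I2,I3) = 0.590 × 1.174 × 1.249 = 0.8651
σ²_T = Σσ²ᵢ + 2·Σσ_ij = 4.7285 + 2 × 1.6025 = 7.9335
α = (3/2)·(1 − 4.7285/7.9335) = 0.606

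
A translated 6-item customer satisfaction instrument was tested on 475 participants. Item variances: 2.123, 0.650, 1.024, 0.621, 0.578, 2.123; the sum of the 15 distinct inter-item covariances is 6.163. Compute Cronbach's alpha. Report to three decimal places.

α = 0.761

Σσ²ᵢ = 2.123 + 0.650 + 1.024 + 0.621 + 0.578 + 2.123 = 7.119
Sum of distinct covariances = 6.163
σ²_total = Σσ²ᵢ + 2·Σcov = 7.119 + 2 × 6.163 = 19.445
α = (6/5)·(1 − 7.119/19.445) = 0.761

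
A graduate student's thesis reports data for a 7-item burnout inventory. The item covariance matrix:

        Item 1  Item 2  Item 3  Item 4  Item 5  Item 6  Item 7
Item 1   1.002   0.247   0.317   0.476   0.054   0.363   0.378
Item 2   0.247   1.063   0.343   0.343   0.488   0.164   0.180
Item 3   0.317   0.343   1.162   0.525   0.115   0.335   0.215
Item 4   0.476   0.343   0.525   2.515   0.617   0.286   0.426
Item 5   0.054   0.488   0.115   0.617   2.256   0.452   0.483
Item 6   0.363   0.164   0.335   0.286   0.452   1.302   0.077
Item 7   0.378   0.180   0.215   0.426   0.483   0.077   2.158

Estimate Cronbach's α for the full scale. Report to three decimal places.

sum of item variances = 1.002 + 1.063 + 1.162 + 2.515 + 2.256 + 1.302 + 2.158 = 11.458
Sum of off-diagonal covariances = 6.884
σ²_total = 11.458 + 2 × 6.884 = 25.226
α = (k/(k−1))·(1 − sum of item variances/σ²_total) = (7/6)·(1 − 11.458/25.226) = 0.637

Cronbach's α = 0.637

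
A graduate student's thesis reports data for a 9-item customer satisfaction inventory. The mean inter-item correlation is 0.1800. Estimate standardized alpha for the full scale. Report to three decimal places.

Standardized α = k·r̄ / (1 + (k−1)·r̄) = 9 × 0.1800 / (1 + 8 × 0.1800)
  = 1.6200 / 2.4400 = 0.664

α = 0.664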